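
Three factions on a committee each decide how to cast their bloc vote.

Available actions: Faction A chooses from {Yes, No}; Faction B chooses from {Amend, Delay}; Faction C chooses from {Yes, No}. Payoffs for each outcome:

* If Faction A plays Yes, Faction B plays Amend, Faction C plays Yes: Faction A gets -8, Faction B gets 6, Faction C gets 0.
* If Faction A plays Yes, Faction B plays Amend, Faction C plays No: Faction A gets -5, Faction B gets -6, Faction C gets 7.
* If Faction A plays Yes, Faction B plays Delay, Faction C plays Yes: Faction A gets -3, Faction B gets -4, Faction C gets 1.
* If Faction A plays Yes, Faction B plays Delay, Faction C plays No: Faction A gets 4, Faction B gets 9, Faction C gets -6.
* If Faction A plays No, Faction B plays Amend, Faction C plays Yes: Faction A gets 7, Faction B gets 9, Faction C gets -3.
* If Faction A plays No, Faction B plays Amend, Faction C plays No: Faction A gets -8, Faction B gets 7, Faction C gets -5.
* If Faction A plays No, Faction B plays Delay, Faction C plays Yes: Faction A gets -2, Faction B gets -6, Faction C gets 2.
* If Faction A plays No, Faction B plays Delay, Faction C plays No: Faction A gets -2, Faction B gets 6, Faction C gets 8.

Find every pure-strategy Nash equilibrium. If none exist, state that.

(No, Amend, Yes)

For each player, find the best response to each opponent profile; mutual best responses are the pure NE.
Faction A against (Amend, Yes): payoffs -8, 7 → best response No.
Faction A against (Amend, No): payoffs -5, -8 → best response Yes.
Faction A against (Delay, Yes): payoffs -3, -2 → best response No.
Faction A against (Delay, No): payoffs 4, -2 → best response Yes.
Faction B against (Yes, Yes): payoffs 6, -4 → best response Amend.
Faction B against (Yes, No): payoffs -6, 9 → best response Delay.
Faction B against (No, Yes): payoffs 9, -6 → best response Amend.
Faction B against (No, No): payoffs 7, 6 → best response Amend.
Faction C against (Yes, Amend): payoffs 0, 7 → best response No.
Faction C against (Yes, Delay): payoffs 1, -6 → best response Yes.
Faction C against (No, Amend): payoffs -3, -5 → best response Yes.
Faction C against (No, Delay): payoffs 2, 8 → best response No.
Mutual best responses: (No, Amend, Yes).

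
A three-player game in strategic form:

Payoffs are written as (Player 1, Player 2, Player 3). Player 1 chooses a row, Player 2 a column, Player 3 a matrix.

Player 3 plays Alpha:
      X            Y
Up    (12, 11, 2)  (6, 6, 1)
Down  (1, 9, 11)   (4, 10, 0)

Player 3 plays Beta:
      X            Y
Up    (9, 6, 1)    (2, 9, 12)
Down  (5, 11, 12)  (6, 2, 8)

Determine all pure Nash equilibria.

The unique pure-strategy Nash equilibrium is (Up, X, Alpha).

(Up, X, Alpha): Player 1 gets 12, best alternative 1; Player 2 gets 11, best alternative 6; Player 3 gets 2, best alternative 1. No profitable deviation — NE.
(Up, X, Beta): Player 2 can switch to Y (6 → 9). Not NE.
(Up, Y, Alpha): Player 2 can switch to X (6 → 11). Not NE.
(Up, Y, Beta): Player 1 can switch to Down (2 → 6). Not NE.
(Down, X, Alpha): Player 1 can switch to Up (1 → 12). Not NE.
(Down, X, Beta): Player 1 can switch to Up (5 → 9). Not NE.
(Down, Y, Alpha): Player 1 can switch to Up (4 → 6). Not NE.
(Down, Y, Beta): Player 2 can switch to X (2 → 11). Not NE.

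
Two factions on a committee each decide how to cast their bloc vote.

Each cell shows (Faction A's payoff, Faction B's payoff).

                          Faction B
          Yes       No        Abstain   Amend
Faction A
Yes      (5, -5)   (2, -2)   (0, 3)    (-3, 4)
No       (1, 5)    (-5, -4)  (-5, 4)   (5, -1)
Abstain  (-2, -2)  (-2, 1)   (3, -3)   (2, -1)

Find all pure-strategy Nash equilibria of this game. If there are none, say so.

There is no pure-strategy Nash equilibrium.

Faction A against Yes: payoffs 5, 1, -2 → best response Yes.
Faction A against No: payoffs 2, -5, -2 → best response Yes.
Faction A against Abstain: payoffs 0, -5, 3 → best response Abstain.
Faction A against Amend: payoffs -3, 5, 2 → best response No.
Faction B against Yes: payoffs -5, -2, 3, 4 → best response Amend.
Faction B against No: payoffs 5, -4, 4, -1 → best response Yes.
Faction B against Abstain: payoffs -2, 1, -3, -1 → best response No.
No profile is a mutual best response for all players.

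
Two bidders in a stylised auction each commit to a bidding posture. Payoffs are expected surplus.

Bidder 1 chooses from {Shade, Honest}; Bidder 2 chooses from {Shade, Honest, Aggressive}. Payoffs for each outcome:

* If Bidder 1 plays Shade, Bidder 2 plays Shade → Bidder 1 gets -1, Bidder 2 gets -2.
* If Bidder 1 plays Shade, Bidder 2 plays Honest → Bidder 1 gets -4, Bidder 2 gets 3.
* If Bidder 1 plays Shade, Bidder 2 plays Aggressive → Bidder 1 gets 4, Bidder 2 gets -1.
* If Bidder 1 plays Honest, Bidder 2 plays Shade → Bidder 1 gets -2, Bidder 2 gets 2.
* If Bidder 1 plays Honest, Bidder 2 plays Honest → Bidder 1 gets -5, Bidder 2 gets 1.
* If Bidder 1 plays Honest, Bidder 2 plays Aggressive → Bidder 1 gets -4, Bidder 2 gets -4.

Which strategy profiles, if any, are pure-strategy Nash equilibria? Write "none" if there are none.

Check each profile: it is a Nash equilibrium iff no player can strictly gain by switching unilaterally.
(Shade, Shade): Bidder 2 can switch to Honest (-2 → 3). Not NE.
(Shade, Honest): Bidder 1 gets -4, best alternative -5; Bidder 2 gets 3, best alternative -1. No profitable deviation — NE.
(Shade, Aggressive): Bidder 2 can switch to Honest (-1 → 3). Not NE.
(Honest, Shade): Bidder 1 can switch to Shade (-2 → -1). Not NE.
(Honest, Honest): Bidder 1 can switch to Shade (-5 → -4). Not NE.
(Honest, Aggressive): Bidder 1 can switch to Shade (-4 → 4). Not NE.

The unique pure-strategy Nash equilibrium is (Shade, Honest).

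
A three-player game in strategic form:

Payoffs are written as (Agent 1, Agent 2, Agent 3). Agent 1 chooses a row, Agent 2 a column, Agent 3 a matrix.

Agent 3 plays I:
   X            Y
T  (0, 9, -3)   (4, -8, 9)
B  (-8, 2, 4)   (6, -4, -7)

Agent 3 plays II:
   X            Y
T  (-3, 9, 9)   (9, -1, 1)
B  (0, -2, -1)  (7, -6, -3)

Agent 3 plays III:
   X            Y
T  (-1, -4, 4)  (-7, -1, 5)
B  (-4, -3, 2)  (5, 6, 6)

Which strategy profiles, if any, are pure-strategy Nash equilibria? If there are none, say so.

Agent 1 against (X, I): payoffs 0, -8 → best response T.
Agent 1 against (X, II): payoffs -3, 0 → best response B.
Agent 1 against (X, III): payoffs -1, -4 → best response T.
Agent 1 against (Y, I): payoffs 4, 6 → best response B.
Agent 1 against (Y, II): payoffs 9, 7 → best response T.
Agent 1 against (Y, III): payoffs -7, 5 → best response B.
Agent 2 against (T, I): payoffs 9, -8 → best response X.
Agent 2 against (T, II): payoffs 9, -1 → best response X.
Agent 2 against (T, III): payoffs -4, -1 → best response Y.
Agent 2 against (B, I): payoffs 2, -4 → best response X.
Agent 2 against (B, II): payoffs -2, -6 → best response X.
Agent 2 against (B, III): payoffs -3, 6 → best response Y.
Agent 3 against (T, X): payoffs -3, 9, 4 → best response II.
Agent 3 against (T, Y): payoffs 9, 1, 5 → best response I.
Agent 3 against (B, X): payoffs 4, -1, 2 → best response I.
Agent 3 against (B, Y): payoffs -7, -3, 6 → best response III.
Mutual best responses: (B, Y, III).

Pure NE: (B, Y, III)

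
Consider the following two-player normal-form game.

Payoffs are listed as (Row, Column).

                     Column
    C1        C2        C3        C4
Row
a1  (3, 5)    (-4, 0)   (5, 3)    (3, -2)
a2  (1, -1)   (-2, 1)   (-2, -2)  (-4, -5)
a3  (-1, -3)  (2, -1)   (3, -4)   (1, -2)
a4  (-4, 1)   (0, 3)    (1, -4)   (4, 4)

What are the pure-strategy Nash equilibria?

Row against C1: payoffs 3, 1, -1, -4 → best response a1.
Row against C2: payoffs -4, -2, 2, 0 → best response a3.
Row against C3: payoffs 5, -2, 3, 1 → best response a1.
Row against C4: payoffs 3, -4, 1, 4 → best response a4.
Column against a1: payoffs 5, 0, 3, -2 → best response C1.
Column against a2: payoffs -1, 1, -2, -5 → best response C2.
Column against a3: payoffs -3, -1, -4, -2 → best response C2.
Column against a4: payoffs 1, 3, -4, 4 → best response C4.
Mutual best responses: (a1, C1); (a3, C2); (a4, C4).

The pure Nash equilibria are (a1, C1), (a3, C2), (a4, C4).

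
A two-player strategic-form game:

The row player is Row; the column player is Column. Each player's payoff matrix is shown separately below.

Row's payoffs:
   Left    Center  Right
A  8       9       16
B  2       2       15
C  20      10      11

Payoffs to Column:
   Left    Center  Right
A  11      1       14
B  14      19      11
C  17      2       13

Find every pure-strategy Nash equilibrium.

(A, Right), (C, Left)

Row against Left: payoffs 8, 2, 20 → best response C.
Row against Center: payoffs 9, 2, 10 → best response C.
Row against Right: payoffs 16, 15, 11 → best response A.
Column against A: payoffs 11, 1, 14 → best response Right.
Column against B: payoffs 14, 19, 11 → best response Center.
Column against C: payoffs 17, 2, 13 → best response Left.
Mutual best responses: (A, Right); (C, Left).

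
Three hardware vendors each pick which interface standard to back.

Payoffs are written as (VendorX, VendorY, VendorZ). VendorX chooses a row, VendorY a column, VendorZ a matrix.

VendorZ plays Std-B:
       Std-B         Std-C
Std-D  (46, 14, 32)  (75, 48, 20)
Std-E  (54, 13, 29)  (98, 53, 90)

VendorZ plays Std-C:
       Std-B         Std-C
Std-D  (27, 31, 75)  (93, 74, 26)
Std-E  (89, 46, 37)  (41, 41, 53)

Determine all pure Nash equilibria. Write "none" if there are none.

The pure Nash equilibria are (Std-D, Std-C, Std-C), (Std-E, Std-B, Std-C), (Std-E, Std-C, Std-B).

VendorX against (Std-B, Std-B): payoffs 46, 54 → best response Std-E.
VendorX against (Std-B, Std-C): payoffs 27, 89 → best response Std-E.
VendorX against (Std-C, Std-B): payoffs 75, 98 → best response Std-E.
VendorX against (Std-C, Std-C): payoffs 93, 41 → best response Std-D.
VendorY against (Std-D, Std-B): payoffs 14, 48 → best response Std-C.
VendorY against (Std-D, Std-C): payoffs 31, 74 → best response Std-C.
VendorY against (Std-E, Std-B): payoffs 13, 53 → best response Std-C.
VendorY against (Std-E, Std-C): payoffs 46, 41 → best response Std-B.
VendorZ against (Std-D, Std-B): payoffs 32, 75 → best response Std-C.
VendorZ against (Std-D, Std-C): payoffs 20, 26 → best response Std-C.
VendorZ against (Std-E, Std-B): payoffs 29, 37 → best response Std-C.
VendorZ against (Std-E, Std-C): payoffs 90, 53 → best response Std-B.
Mutual best responses: (Std-D, Std-C, Std-C); (Std-E, Std-B, Std-C); (Std-E, Std-C, Std-B).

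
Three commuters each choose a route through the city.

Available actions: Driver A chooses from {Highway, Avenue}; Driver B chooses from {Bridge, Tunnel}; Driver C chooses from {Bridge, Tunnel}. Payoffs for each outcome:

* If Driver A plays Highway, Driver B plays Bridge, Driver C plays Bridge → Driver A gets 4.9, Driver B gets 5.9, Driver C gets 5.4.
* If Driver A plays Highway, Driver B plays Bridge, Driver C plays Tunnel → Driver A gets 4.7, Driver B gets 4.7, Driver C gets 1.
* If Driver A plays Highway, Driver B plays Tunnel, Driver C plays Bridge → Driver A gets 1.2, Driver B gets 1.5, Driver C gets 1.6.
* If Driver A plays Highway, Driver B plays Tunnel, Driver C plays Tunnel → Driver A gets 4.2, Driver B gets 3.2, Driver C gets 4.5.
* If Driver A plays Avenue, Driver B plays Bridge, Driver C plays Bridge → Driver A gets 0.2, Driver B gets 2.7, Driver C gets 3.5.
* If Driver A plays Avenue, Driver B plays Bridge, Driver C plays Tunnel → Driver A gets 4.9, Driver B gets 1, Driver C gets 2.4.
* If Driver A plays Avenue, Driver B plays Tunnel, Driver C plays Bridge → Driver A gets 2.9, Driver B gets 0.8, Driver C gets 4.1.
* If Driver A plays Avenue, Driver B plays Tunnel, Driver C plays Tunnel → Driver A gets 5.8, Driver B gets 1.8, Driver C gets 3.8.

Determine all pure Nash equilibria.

Pure NE: (Highway, Bridge, Bridge)

(Highway, Bridge, Bridge): Driver A gets 4.9, best alternative 0.2; Driver B gets 5.9, best alternative 1.5; Driver C gets 5.4, best alternative 1. No profitable deviation — NE.
(Highway, Bridge, Tunnel): Driver A can switch to Avenue (4.7 → 4.9). Not NE.
(Highway, Tunnel, Bridge): Driver A can switch to Avenue (1.2 → 2.9). Not NE.
(Highway, Tunnel, Tunnel): Driver A can switch to Avenue (4.2 → 5.8). Not NE.
(Avenue, Bridge, Bridge): Driver A can switch to Highway (0.2 → 4.9). Not NE.
(Avenue, Bridge, Tunnel): Driver B can switch to Tunnel (1 → 1.8). Not NE.
(Avenue, Tunnel, Bridge): Driver B can switch to Bridge (0.8 → 2.7). Not NE.
(Avenue, Tunnel, Tunnel): Driver C can switch to Bridge (3.8 → 4.1). Not NE.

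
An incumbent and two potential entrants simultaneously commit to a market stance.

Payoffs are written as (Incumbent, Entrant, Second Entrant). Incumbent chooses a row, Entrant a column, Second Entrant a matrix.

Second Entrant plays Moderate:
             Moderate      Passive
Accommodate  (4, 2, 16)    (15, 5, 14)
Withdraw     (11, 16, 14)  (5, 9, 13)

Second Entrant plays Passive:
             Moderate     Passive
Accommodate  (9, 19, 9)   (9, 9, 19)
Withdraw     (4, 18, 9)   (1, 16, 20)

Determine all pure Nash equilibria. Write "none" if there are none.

The unique pure-strategy Nash equilibrium is (Withdraw, Moderate, Moderate).

(Accommodate, Moderate, Moderate): Incumbent can switch to Withdraw (4 → 11). Not NE.
(Accommodate, Moderate, Passive): Second Entrant can switch to Moderate (9 → 16). Not NE.
(Accommodate, Passive, Moderate): Second Entrant can switch to Passive (14 → 19). Not NE.
(Accommodate, Passive, Passive): Entrant can switch to Moderate (9 → 19). Not NE.
(Withdraw, Moderate, Moderate): Incumbent gets 11, best alternative 4; Entrant gets 16, best alternative 9; Second Entrant gets 14, best alternative 9. No profitable deviation — NE.
(Withdraw, Moderate, Passive): Incumbent can switch to Accommodate (4 → 9). Not NE.
(Withdraw, Passive, Moderate): Incumbent can switch to Accommodate (5 → 15). Not NE.
(Withdraw, Passive, Passive): Incumbent can switch to Accommodate (1 → 9). Not NE.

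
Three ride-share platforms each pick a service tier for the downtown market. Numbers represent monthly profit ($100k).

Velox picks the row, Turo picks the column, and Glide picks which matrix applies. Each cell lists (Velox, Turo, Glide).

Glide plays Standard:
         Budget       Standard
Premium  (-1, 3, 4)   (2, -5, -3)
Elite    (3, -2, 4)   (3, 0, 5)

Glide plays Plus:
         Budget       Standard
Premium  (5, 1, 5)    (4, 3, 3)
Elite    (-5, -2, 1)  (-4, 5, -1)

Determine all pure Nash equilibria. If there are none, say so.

The pure Nash equilibria are (Premium, Standard, Plus) and (Elite, Standard, Standard).

For each player, find the best response to each opponent profile; mutual best responses are the pure NE.
Velox against (Budget, Standard): payoffs -1, 3 → best response Elite.
Velox against (Budget, Plus): payoffs 5, -5 → best response Premium.
Velox against (Standard, Standard): payoffs 2, 3 → best response Elite.
Velox against (Standard, Plus): payoffs 4, -4 → best response Premium.
Turo against (Premium, Standard): payoffs 3, -5 → best response Budget.
Turo against (Premium, Plus): payoffs 1, 3 → best response Standard.
Turo against (Elite, Standard): payoffs -2, 0 → best response Standard.
Turo against (Elite, Plus): payoffs -2, 5 → best response Standard.
Glide against (Premium, Budget): payoffs 4, 5 → best response Plus.
Glide against (Premium, Standard): payoffs -3, 3 → best response Plus.
Glide against (Elite, Budget): payoffs 4, 1 → best response Standard.
Glide against (Elite, Standard): payoffs 5, -1 → best response Standard.
Mutual best responses: (Premium, Standard, Plus); (Elite, Standard, Standard).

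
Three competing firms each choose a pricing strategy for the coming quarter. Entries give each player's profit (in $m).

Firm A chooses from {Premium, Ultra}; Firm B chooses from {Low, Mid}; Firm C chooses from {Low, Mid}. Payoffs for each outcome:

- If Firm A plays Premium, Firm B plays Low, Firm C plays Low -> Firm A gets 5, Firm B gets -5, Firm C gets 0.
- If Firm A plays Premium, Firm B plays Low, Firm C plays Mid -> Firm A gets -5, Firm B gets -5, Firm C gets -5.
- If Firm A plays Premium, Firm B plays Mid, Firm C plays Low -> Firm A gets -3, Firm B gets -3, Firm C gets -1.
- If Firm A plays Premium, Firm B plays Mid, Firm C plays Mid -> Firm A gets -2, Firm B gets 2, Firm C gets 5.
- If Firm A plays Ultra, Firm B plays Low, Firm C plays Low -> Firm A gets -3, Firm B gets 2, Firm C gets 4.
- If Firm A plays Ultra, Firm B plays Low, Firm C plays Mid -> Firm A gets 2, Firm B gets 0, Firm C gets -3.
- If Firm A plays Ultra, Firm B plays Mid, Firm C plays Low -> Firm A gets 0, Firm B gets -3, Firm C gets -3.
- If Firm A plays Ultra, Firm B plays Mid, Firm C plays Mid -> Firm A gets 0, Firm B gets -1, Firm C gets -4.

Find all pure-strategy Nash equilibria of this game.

There is no pure-strategy Nash equilibrium.

Check each profile: it is a Nash equilibrium iff no player can strictly gain by switching unilaterally.
(Premium, Low, Low): Firm B can switch to Mid (-5 → -3). Not NE.
(Premium, Low, Mid): Firm A can switch to Ultra (-5 → 2). Not NE.
(Premium, Mid, Low): Firm A can switch to Ultra (-3 → 0). Not NE.
(Premium, Mid, Mid): Firm A can switch to Ultra (-2 → 0). Not NE.
(Ultra, Low, Low): Firm A can switch to Premium (-3 → 5). Not NE.
(Ultra, Low, Mid): Firm C can switch to Low (-3 → 4). Not NE.
(Ultra, Mid, Low): Firm B can switch to Low (-3 → 2). Not NE.
(Ultra, Mid, Mid): Firm B can switch to Low (-1 → 0). Not NE.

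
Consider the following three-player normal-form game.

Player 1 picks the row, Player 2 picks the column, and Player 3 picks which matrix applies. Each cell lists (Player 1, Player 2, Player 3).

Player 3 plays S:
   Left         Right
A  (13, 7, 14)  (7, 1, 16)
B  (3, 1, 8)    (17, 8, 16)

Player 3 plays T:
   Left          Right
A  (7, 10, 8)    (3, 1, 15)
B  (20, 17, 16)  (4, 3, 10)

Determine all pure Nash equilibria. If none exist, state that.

Pure-strategy Nash equilibria: (A, Left, S), (B, Left, T), (B, Right, S)

Check each profile: it is a Nash equilibrium iff no player can strictly gain by switching unilaterally.
(A, Left, S): Player 1 gets 13, best alternative 3; Player 2 gets 7, best alternative 1; Player 3 gets 14, best alternative 8. No profitable deviation — NE.
(A, Left, T): Player 1 can switch to B (7 → 20). Not NE.
(A, Right, S): Player 1 can switch to B (7 → 17). Not NE.
(A, Right, T): Player 1 can switch to B (3 → 4). Not NE.
(B, Left, S): Player 1 can switch to A (3 → 13). Not NE.
(B, Left, T): Player 1 gets 20, best alternative 7; Player 2 gets 17, best alternative 3; Player 3 gets 16, best alternative 8. No profitable deviation — NE.
(B, Right, S): Player 1 gets 17, best alternative 7; Player 2 gets 8, best alternative 1; Player 3 gets 16, best alternative 10. No profitable deviation — NE.
(B, Right, T): Player 2 can switch to Left (3 → 17). Not NE.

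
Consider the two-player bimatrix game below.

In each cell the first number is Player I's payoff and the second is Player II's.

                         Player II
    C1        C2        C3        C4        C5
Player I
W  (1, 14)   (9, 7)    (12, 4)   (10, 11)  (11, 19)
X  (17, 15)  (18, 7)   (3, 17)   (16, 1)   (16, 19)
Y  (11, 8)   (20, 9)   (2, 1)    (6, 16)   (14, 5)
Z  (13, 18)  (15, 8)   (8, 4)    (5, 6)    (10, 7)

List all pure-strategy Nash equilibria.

(X, C5)

Player I against C1: payoffs 1, 17, 11, 13 → best response X.
Player I against C2: payoffs 9, 18, 20, 15 → best response Y.
Player I against C3: payoffs 12, 3, 2, 8 → best response W.
Player I against C4: payoffs 10, 16, 6, 5 → best response X.
Player I against C5: payoffs 11, 16, 14, 10 → best response X.
Player II against W: payoffs 14, 7, 4, 11, 19 → best response C5.
Player II against X: payoffs 15, 7, 17, 1, 19 → best response C5.
Player II against Y: payoffs 8, 9, 1, 16, 5 → best response C4.
Player II against Z: payoffs 18, 8, 4, 6, 7 → best response C1.
Mutual best responses: (X, C5).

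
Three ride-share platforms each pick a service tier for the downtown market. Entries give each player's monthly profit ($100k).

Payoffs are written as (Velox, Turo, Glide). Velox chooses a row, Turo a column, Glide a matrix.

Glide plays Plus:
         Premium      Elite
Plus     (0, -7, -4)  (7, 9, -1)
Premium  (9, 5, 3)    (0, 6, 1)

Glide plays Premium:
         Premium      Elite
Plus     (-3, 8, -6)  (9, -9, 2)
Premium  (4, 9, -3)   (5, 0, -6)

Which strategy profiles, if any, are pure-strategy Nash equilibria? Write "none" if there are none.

none

Velox against (Premium, Plus): payoffs 0, 9 → best response Premium.
Velox against (Premium, Premium): payoffs -3, 4 → best response Premium.
Velox against (Elite, Plus): payoffs 7, 0 → best response Plus.
Velox against (Elite, Premium): payoffs 9, 5 → best response Plus.
Turo against (Plus, Plus): payoffs -7, 9 → best response Elite.
Turo against (Plus, Premium): payoffs 8, -9 → best response Premium.
Turo against (Premium, Plus): payoffs 5, 6 → best response Elite.
Turo against (Premium, Premium): payoffs 9, 0 → best response Premium.
Glide against (Plus, Premium): payoffs -4, -6 → best response Plus.
Glide against (Plus, Elite): payoffs -1, 2 → best response Premium.
Glide against (Premium, Premium): payoffs 3, -3 → best response Plus.
Glide against (Premium, Elite): payoffs 1, -6 → best response Plus.
No profile is a mutual best response for all players.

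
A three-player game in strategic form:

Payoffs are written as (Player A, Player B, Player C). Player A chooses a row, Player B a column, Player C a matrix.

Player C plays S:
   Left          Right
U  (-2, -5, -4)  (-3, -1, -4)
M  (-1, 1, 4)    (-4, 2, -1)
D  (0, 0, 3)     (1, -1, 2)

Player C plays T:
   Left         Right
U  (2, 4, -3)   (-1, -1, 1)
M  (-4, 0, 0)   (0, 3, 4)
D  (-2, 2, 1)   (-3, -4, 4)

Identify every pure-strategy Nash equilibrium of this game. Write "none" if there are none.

(U, Left, S): Player A can switch to M (-2 → -1). Not NE.
(U, Left, T): Player A gets 2, best alternative -2; Player B gets 4, best alternative -1; Player C gets -3, best alternative -4. No profitable deviation — NE.
(U, Right, S): Player A can switch to D (-3 → 1). Not NE.
(U, Right, T): Player A can switch to M (-1 → 0). Not NE.
(M, Left, S): Player A can switch to D (-1 → 0). Not NE.
(M, Left, T): Player A can switch to U (-4 → 2). Not NE.
(M, Right, S): Player A can switch to U (-4 → -3). Not NE.
(M, Right, T): Player A gets 0, best alternative -1; Player B gets 3, best alternative 0; Player C gets 4, best alternative -1. No profitable deviation — NE.
(D, Left, S): Player A gets 0, best alternative -1; Player B gets 0, best alternative -1; Player C gets 3, best alternative 1. No profitable deviation — NE.
(D, Left, T): Player A can switch to U (-2 → 2). Not NE.
(D, Right, S): Player B can switch to Left (-1 → 0). Not NE.
(D, Right, T): Player A can switch to U (-3 → -1). Not NE.

(U, Left, T), (M, Right, T), (D, Left, S)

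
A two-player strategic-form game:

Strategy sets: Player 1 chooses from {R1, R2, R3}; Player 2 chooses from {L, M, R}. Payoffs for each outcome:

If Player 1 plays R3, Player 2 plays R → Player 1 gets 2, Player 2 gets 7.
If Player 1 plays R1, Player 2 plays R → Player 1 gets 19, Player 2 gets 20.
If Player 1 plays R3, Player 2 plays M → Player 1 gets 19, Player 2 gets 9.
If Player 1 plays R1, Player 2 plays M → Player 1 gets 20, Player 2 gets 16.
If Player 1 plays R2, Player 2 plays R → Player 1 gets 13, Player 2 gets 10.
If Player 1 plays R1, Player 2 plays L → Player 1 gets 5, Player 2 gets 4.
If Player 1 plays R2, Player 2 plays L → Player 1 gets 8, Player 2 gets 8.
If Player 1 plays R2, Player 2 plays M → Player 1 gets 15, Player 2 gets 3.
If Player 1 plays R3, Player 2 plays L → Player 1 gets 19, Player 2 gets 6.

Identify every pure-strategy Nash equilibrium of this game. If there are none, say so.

Pure NE: (R1, R)

Player 1 against L: payoffs 5, 8, 19 → best response R3.
Player 1 against M: payoffs 20, 15, 19 → best response R1.
Player 1 against R: payoffs 19, 13, 2 → best response R1.
Player 2 against R1: payoffs 4, 16, 20 → best response R.
Player 2 against R2: payoffs 8, 3, 10 → best response R.
Player 2 against R3: payoffs 6, 9, 7 → best response M.
Mutual best responses: (R1, R).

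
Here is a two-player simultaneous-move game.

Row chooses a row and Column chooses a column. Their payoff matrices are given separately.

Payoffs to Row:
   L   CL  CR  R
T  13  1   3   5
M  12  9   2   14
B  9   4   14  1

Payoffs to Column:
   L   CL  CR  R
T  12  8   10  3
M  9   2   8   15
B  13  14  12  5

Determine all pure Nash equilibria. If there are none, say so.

(T, L), (M, R)

(T, L): Row gets 13, best alternative 12; Column gets 12, best alternative 10. No profitable deviation — NE.
(T, CL): Row can switch to M (1 → 9). Not NE.
(T, CR): Row can switch to B (3 → 14). Not NE.
(T, R): Row can switch to M (5 → 14). Not NE.
(M, L): Row can switch to T (12 → 13). Not NE.
(M, CL): Column can switch to L (2 → 9). Not NE.
(M, CR): Row can switch to T (2 → 3). Not NE.
(M, R): Row gets 14, best alternative 5; Column gets 15, best alternative 9. No profitable deviation — NE.
(B, L): Row can switch to T (9 → 13). Not NE.
(B, CL): Row can switch to M (4 → 9). Not NE.
(B, CR): Column can switch to L (12 → 13). Not NE.
(B, R): Row can switch to T (1 → 5). Not NE.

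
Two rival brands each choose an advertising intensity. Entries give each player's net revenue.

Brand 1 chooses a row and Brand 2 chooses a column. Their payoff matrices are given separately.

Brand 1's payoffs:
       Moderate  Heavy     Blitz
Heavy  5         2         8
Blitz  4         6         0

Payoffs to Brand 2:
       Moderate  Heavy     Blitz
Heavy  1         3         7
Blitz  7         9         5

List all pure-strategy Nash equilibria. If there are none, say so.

For each player, find the best response to each opponent profile; mutual best responses are the pure NE.
Brand 1 against Moderate: payoffs 5, 4 → best response Heavy.
Brand 1 against Heavy: payoffs 2, 6 → best response Blitz.
Brand 1 against Blitz: payoffs 8, 0 → best response Heavy.
Brand 2 against Heavy: payoffs 1, 3, 7 → best response Blitz.
Brand 2 against Blitz: payoffs 7, 9, 5 → best response Heavy.
Mutual best responses: (Heavy, Blitz); (Blitz, Heavy).

(Heavy, Blitz) and (Blitz, Heavy)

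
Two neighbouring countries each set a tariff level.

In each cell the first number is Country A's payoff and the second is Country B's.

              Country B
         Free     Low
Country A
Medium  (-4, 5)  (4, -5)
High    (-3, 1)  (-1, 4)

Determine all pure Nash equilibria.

Mark each player's best response to every combination of opponents' strategies; a profile where every player is best-responding is a pure Nash equilibrium.
Country A against Free: payoffs -4, -3 → best response High.
Country A against Low: payoffs 4, -1 → best response Medium.
Country B against Medium: payoffs 5, -5 → best response Free.
Country B against High: payoffs 1, 4 → best response Low.
No profile is a mutual best response for all players.

No pure-strategy Nash equilibrium.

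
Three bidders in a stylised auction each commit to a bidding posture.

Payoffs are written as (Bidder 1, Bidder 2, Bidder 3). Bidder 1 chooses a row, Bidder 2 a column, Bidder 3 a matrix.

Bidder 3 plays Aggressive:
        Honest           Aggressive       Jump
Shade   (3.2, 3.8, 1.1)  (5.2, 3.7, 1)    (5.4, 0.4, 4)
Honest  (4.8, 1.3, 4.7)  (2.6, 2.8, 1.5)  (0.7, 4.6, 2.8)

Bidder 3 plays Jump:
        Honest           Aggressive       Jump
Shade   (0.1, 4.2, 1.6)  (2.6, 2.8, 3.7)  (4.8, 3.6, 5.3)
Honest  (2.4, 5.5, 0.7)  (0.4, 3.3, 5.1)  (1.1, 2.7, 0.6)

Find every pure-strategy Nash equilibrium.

There is no pure-strategy Nash equilibrium.

Check each profile: it is a Nash equilibrium iff no player can strictly gain by switching unilaterally.
(Shade, Honest, Aggressive): Bidder 1 can switch to Honest (3.2 → 4.8). Not NE.
(Shade, Honest, Jump): Bidder 1 can switch to Honest (0.1 → 2.4). Not NE.
(Shade, Aggressive, Aggressive): Bidder 2 can switch to Honest (3.7 → 3.8). Not NE.
(Shade, Aggressive, Jump): Bidder 2 can switch to Honest (2.8 → 4.2). Not NE.
(Shade, Jump, Aggressive): Bidder 2 can switch to Honest (0.4 → 3.8). Not NE.
(Shade, Jump, Jump): Bidder 2 can switch to Honest (3.6 → 4.2). Not NE.
(The remaining 6 profiles each have a profitable deviation by the same check.)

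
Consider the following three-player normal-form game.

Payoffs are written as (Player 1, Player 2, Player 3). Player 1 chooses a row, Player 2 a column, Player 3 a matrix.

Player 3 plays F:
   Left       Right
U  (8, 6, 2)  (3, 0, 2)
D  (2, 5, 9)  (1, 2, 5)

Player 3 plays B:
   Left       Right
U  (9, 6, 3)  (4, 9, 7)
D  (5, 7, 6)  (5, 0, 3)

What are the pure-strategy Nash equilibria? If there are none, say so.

This game has no pure Nash equilibrium.

(U, Left, F): Player 3 can switch to B (2 → 3). Not NE.
(U, Left, B): Player 2 can switch to Right (6 → 9). Not NE.
(U, Right, F): Player 2 can switch to Left (0 → 6). Not NE.
(U, Right, B): Player 1 can switch to D (4 → 5). Not NE.
(D, Left, F): Player 1 can switch to U (2 → 8). Not NE.
(D, Left, B): Player 1 can switch to U (5 → 9). Not NE.
(D, Right, F): Player 1 can switch to U (1 → 3). Not NE.
(D, Right, B): Player 2 can switch to Left (0 → 7). Not NE.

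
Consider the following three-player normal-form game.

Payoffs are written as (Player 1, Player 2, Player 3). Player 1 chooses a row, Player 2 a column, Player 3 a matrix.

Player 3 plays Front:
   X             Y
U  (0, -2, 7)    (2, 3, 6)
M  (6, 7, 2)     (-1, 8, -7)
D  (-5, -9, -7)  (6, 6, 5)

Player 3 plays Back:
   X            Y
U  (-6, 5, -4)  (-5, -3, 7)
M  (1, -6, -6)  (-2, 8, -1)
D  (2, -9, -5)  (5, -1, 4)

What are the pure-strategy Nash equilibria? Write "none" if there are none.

Player 1 against (X, Front): payoffs 0, 6, -5 → best response M.
Player 1 against (X, Back): payoffs -6, 1, 2 → best response D.
Player 1 against (Y, Front): payoffs 2, -1, 6 → best response D.
Player 1 against (Y, Back): payoffs -5, -2, 5 → best response D.
Player 2 against (U, Front): payoffs -2, 3 → best response Y.
Player 2 against (U, Back): payoffs 5, -3 → best response X.
Player 2 against (M, Front): payoffs 7, 8 → best response Y.
Player 2 against (M, Back): payoffs -6, 8 → best response Y.
Player 2 against (D, Front): payoffs -9, 6 → best response Y.
Player 2 against (D, Back): payoffs -9, -1 → best response Y.
Player 3 against (U, X): payoffs 7, -4 → best response Front.
Player 3 against (U, Y): payoffs 6, 7 → best response Back.
Player 3 against (M, X): payoffs 2, -6 → best response Front.
Player 3 against (M, Y): payoffs -7, -1 → best response Back.
Player 3 against (D, X): payoffs -7, -5 → best response Back.
Player 3 against (D, Y): payoffs 5, 4 → best response Front.
Mutual best responses: (D, Y, Front).

(D, Y, Front)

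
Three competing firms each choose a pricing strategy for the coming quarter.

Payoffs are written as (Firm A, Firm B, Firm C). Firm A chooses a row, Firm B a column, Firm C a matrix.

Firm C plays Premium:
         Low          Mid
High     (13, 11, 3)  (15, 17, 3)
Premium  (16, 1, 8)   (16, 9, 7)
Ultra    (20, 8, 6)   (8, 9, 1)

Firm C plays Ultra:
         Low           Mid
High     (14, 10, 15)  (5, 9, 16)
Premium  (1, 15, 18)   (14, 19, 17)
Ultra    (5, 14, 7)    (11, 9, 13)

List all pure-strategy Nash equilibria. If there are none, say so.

Firm A against (Low, Premium): payoffs 13, 16, 20 → best response Ultra.
Firm A against (Low, Ultra): payoffs 14, 1, 5 → best response High.
Firm A against (Mid, Premium): payoffs 15, 16, 8 → best response Premium.
Firm A against (Mid, Ultra): payoffs 5, 14, 11 → best response Premium.
Firm B against (High, Premium): payoffs 11, 17 → best response Mid.
Firm B against (High, Ultra): payoffs 10, 9 → best response Low.
Firm B against (Premium, Premium): payoffs 1, 9 → best response Mid.
Firm B against (Premium, Ultra): payoffs 15, 19 → best response Mid.
Firm B against (Ultra, Premium): payoffs 8, 9 → best response Mid.
Firm B against (Ultra, Ultra): payoffs 14, 9 → best response Low.
Firm C against (High, Low): payoffs 3, 15 → best response Ultra.
Firm C against (High, Mid): payoffs 3, 16 → best response Ultra.
Firm C against (Premium, Low): payoffs 8, 18 → best response Ultra.
Firm C against (Premium, Mid): payoffs 7, 17 → best response Ultra.
Firm C against (Ultra, Low): payoffs 6, 7 → best response Ultra.
Firm C against (Ultra, Mid): payoffs 1, 13 → best response Ultra.
Mutual best responses: (High, Low, Ultra); (Premium, Mid, Ultra).

The pure Nash equilibria are (High, Low, Ultra) and (Premium, Mid, Ultra).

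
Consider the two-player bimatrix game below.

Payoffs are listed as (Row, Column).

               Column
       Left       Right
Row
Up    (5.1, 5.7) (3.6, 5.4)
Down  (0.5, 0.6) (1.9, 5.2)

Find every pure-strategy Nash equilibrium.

Row against Left: payoffs 5.1, 0.5 → best response Up.
Row against Right: payoffs 3.6, 1.9 → best response Up.
Column against Up: payoffs 5.7, 5.4 → best response Left.
Column against Down: payoffs 0.6, 5.2 → best response Right.
Mutual best responses: (Up, Left).

The unique pure-strategy Nash equilibrium is (Up, Left).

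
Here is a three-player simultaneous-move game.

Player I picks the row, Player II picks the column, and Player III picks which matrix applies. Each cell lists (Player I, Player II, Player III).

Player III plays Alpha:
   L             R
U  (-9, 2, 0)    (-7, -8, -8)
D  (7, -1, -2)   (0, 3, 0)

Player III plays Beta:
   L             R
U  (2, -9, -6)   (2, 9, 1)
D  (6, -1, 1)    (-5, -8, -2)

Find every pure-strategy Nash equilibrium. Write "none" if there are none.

For each strategy profile, look for a profitable unilateral deviation.
(U, L, Alpha): Player I can switch to D (-9 → 7). Not NE.
(U, L, Beta): Player I can switch to D (2 → 6). Not NE.
(U, R, Alpha): Player I can switch to D (-7 → 0). Not NE.
(U, R, Beta): Player I gets 2, best alternative -5; Player II gets 9, best alternative -9; Player III gets 1, best alternative -8. No profitable deviation — NE.
(D, L, Alpha): Player II can switch to R (-1 → 3). Not NE.
(D, L, Beta): Player I gets 6, best alternative 2; Player II gets -1, best alternative -8; Player III gets 1, best alternative -2. No profitable deviation — NE.
(D, R, Alpha): Player I gets 0, best alternative -7; Player II gets 3, best alternative -1; Player III gets 0, best alternative -2. No profitable deviation — NE.
(D, R, Beta): Player I can switch to U (-5 → 2). Not NE.

Pure-strategy Nash equilibria: (U, R, Beta) and (D, L, Beta) and (D, R, Alpha)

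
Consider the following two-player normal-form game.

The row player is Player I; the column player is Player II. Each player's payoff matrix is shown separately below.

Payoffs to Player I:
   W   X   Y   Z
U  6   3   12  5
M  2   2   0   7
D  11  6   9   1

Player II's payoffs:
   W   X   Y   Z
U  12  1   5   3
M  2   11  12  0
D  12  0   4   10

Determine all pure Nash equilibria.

(U, W): Player I can switch to D (6 → 11). Not NE.
(U, X): Player I can switch to D (3 → 6). Not NE.
(U, Y): Player II can switch to W (5 → 12). Not NE.
(U, Z): Player I can switch to M (5 → 7). Not NE.
(M, W): Player I can switch to U (2 → 6). Not NE.
(M, X): Player I can switch to U (2 → 3). Not NE.
(M, Y): Player I can switch to U (0 → 12). Not NE.
(M, Z): Player II can switch to W (0 → 2). Not NE.
(D, W): Player I gets 11, best alternative 6; Player II gets 12, best alternative 10. No profitable deviation — NE.
(D, X): Player II can switch to W (0 → 12). Not NE.
(D, Y): Player I can switch to U (9 → 12). Not NE.
(D, Z): Player I can switch to U (1 → 5). Not NE.

(D, W)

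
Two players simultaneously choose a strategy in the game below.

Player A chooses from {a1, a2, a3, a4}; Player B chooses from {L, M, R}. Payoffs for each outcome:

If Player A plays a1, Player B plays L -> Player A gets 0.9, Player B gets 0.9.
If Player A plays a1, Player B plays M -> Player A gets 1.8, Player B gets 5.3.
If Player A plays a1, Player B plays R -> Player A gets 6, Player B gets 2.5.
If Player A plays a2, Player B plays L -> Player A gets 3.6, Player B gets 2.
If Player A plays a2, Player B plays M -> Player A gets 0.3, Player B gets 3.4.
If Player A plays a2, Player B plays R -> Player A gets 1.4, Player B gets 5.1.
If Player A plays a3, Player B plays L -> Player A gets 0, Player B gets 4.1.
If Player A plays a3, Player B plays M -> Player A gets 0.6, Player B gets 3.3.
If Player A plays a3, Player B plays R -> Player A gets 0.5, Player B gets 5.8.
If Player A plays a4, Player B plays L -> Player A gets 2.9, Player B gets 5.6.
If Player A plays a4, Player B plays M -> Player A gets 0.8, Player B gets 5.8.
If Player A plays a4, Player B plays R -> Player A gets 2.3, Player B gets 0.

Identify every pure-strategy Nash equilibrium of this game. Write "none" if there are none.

Player A against L: payoffs 0.9, 3.6, 0, 2.9 → best response a2.
Player A against M: payoffs 1.8, 0.3, 0.6, 0.8 → best response a1.
Player A against R: payoffs 6, 1.4, 0.5, 2.3 → best response a1.
Player B against a1: payoffs 0.9, 5.3, 2.5 → best response M.
Player B against a2: payoffs 2, 3.4, 5.1 → best response R.
Player B against a3: payoffs 4.1, 3.3, 5.8 → best response R.
Player B against a4: payoffs 5.6, 5.8, 0 → best response M.
Mutual best responses: (a1, M).

Pure NE: (a1, M)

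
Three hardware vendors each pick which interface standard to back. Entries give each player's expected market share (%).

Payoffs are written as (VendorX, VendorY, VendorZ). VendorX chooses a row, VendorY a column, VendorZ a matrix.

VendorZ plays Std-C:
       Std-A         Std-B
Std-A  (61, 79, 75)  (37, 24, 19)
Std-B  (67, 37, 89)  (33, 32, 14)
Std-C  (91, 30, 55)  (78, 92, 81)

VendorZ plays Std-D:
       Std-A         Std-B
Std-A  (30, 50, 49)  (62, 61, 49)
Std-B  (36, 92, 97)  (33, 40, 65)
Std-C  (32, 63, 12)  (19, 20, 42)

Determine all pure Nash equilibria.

VendorX against (Std-A, Std-C): payoffs 61, 67, 91 → best response Std-C.
VendorX against (Std-A, Std-D): payoffs 30, 36, 32 → best response Std-B.
VendorX against (Std-B, Std-C): payoffs 37, 33, 78 → best response Std-C.
VendorX against (Std-B, Std-D): payoffs 62, 33, 19 → best response Std-A.
VendorY against (Std-A, Std-C): payoffs 79, 24 → best response Std-A.
VendorY against (Std-A, Std-D): payoffs 50, 61 → best response Std-B.
VendorY against (Std-B, Std-C): payoffs 37, 32 → best response Std-A.
VendorY against (Std-B, Std-D): payoffs 92, 40 → best response Std-A.
VendorY against (Std-C, Std-C): payoffs 30, 92 → best response Std-B.
VendorY against (Std-C, Std-D): payoffs 63, 20 → best response Std-A.
VendorZ against (Std-A, Std-A): payoffs 75, 49 → best response Std-C.
VendorZ against (Std-A, Std-B): payoffs 19, 49 → best response Std-D.
VendorZ against (Std-B, Std-A): payoffs 89, 97 → best response Std-D.
VendorZ against (Std-B, Std-B): payoffs 14, 65 → best response Std-D.
VendorZ against (Std-C, Std-A): payoffs 55, 12 → best response Std-C.
VendorZ against (Std-C, Std-B): payoffs 81, 42 → best response Std-C.
Mutual best responses: (Std-A, Std-B, Std-D); (Std-B, Std-A, Std-D); (Std-C, Std-B, Std-C).

The pure Nash equilibria are (Std-A, Std-B, Std-D), (Std-B, Std-A, Std-D), (Std-C, Std-B, Std-C).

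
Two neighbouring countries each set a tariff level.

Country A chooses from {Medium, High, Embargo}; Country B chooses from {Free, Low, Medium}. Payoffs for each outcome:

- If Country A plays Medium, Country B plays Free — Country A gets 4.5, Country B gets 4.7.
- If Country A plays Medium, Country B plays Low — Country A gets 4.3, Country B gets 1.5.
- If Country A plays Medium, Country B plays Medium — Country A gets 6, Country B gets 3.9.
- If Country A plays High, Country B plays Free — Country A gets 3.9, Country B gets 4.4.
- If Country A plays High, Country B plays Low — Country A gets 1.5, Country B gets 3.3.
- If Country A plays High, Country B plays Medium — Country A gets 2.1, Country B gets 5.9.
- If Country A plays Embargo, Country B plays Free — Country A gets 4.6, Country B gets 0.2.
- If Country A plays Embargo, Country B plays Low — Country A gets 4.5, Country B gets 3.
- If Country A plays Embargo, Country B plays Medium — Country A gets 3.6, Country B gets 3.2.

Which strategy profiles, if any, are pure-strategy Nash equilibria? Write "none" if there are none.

There is no pure-strategy Nash equilibrium.

(Medium, Free): Country A can switch to Embargo (4.5 → 4.6). Not NE.
(Medium, Low): Country A can switch to Embargo (4.3 → 4.5). Not NE.
(Medium, Medium): Country B can switch to Free (3.9 → 4.7). Not NE.
(High, Free): Country A can switch to Medium (3.9 → 4.5). Not NE.
(High, Low): Country A can switch to Medium (1.5 → 4.3). Not NE.
(High, Medium): Country A can switch to Medium (2.1 → 6). Not NE.
(Embargo, Free): Country B can switch to Low (0.2 → 3). Not NE.
(Embargo, Low): Country B can switch to Medium (3 → 3.2). Not NE.
(The remaining 1 profile has a profitable deviation by the same check.)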